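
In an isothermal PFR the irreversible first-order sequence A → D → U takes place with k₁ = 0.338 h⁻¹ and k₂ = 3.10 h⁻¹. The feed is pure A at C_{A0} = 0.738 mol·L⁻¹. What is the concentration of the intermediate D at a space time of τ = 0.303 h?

0.0462 mol·L⁻¹

The intermediate concentration in a first-order A→B→C sequence is C_D = k₁C_{A0}(e^(−k₁τ) − e^(−k₂τ))/(k₂−k₁).
e^(−k₁τ) = e^(−0.338×0.303) = e^(−0.1024) = 0.9027; e^(−k₂τ) = e^(−0.9393) = 0.3909.
C_D = 0.338×0.738/(3.10−0.338) × (0.9027−0.3909) = 0.09031×0.5118 = 0.04622 mol·L⁻¹.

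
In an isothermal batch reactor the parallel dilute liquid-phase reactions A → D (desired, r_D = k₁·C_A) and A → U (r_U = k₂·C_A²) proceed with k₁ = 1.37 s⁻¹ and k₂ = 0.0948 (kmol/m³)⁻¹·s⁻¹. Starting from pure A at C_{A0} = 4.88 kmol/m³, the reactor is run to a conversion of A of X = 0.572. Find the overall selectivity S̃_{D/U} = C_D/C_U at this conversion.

4.19

C_A = C_{A0}(1−X) = 2.089 kmol/m³.
Along a PFR/batch, dC_D/dC_A = −r_D/(r_D+r_U) = −k₁/(k₁+k₂·C_A).
Integrating from C_{A0} to C_A: C_D = (1.37/0.0948)·ln[(1.37+0.0948·4.88)/(1.37+0.0948·2.09)] = 14.45·ln(1.833/1.568) = 2.254 kmol/m³.
C_U = (C_{A0}−C_A)−C_D = 0.5377 kmol/m³; S̃_{D/U} = 2.254/0.5377 = 4.19.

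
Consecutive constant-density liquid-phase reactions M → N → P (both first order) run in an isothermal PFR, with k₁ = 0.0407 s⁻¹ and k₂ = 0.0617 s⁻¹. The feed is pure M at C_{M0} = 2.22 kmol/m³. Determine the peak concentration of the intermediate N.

For a first-order series the maximum intermediate yield is C_{N,max}/C_{M0} = (k₁/k₂)^[k₂/(k₂−k₁)].
= (0.0407/0.0617)^(0.0617/(0.0617−0.0407)) = (0.6596)^(2.938) = 0.2945.
C_{N,max} = 0.2945×2.22 = 0.654 kmol/m³.

0.654 kmol/m³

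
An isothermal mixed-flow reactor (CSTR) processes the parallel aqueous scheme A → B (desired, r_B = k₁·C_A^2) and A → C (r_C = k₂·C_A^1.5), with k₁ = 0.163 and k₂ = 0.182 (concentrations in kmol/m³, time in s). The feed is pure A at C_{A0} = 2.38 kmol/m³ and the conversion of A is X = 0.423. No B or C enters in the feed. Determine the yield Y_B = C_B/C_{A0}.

Exit C_A = C_{A0}(1−X) = 2.38×0.577 = 1.373 kmol/m³.
Rates in a CSTR are evaluated at the outlet concentration: r_B = 0.163×1.373^2 = 0.3074, r_C = 0.182×1.373^1.5 = 0.2929.
Fraction of consumed A going to B: r_B/(r_B+r_C) = 0.5121.
C_B = 0.5121·C_{A0}·X = 0.5121×2.38×0.423 = 0.516 kmol/m³; Y_B = C_B/C_{A0} = 0.217.

0.217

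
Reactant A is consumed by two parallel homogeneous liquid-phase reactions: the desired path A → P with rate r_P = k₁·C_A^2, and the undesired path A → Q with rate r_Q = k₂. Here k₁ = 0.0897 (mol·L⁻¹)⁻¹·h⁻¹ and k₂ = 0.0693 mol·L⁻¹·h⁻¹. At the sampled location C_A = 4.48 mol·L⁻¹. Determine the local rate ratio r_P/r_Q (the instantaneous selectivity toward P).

S_{P/Q} = r_P/r_Q = (k₁·C_A^2)/(k₂) = (k₁/k₂)·C_A^2.
= (0.0897×4.480^2) / (0.0693) = 1.800/0.06930 = 26.0.
Since the desired path is higher order in A, keeping C_A high (PFR or concentrated feed) favours P.

26.0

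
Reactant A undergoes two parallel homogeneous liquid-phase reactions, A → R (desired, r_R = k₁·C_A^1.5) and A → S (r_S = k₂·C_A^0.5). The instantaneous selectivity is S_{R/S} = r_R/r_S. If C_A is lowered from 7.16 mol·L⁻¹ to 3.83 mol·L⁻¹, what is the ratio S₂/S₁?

S_{R/S} = (k₁/k₂)·C_A, so S₂/S₁ = (C_{A,2}/C_{A,1}).
= 3.83/7.16 = 0.535.
Selectivity toward R falls as C_A falls — high-concentration operation is favoured.

0.535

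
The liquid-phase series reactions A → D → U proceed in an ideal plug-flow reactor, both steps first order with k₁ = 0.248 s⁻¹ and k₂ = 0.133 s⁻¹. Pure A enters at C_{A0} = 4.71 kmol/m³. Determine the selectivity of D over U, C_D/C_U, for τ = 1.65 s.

For first-order series with pure A initially, C_D(τ) = k₁C_{A0}/(k₂−k₁)·(e^(−k₁τ) − e^(−k₂τ)).
e^(−k₁τ) = e^(−0.248×1.65) = e^(−0.4092) = 0.6642; e^(−k₂τ) = e^(−0.2195) = 0.8030.
C_D = 0.248×4.71/(0.133−0.248) × (0.6642−0.8030) = (-10.16)×(-0.1388) = 1.410 kmol/m³.
C_A = C_{A0}e^(−k₁τ) = 3.128 kmol/m³, so C_U = C_{A0}−C_A−C_D = 0.1721 kmol/m³; C_D/C_U = 8.19.

8.19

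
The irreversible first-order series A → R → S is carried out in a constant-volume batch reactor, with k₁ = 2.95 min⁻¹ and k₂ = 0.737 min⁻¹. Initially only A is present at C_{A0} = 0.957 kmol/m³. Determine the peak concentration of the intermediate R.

0.603 kmol/m³

Evaluating C_R at t_opt = ln(k₂/k₁)/(k₂−k₁) gives C_{R,max}/C_{A0} = (k₁/k₂)^[k₂/(k₂−k₁)].
= (2.95/0.737)^(0.737/(0.737−2.95)) = (4.003)^(-0.3330) = 0.6301.
C_{R,max} = 0.6301×0.957 = 0.603 kmol/m³.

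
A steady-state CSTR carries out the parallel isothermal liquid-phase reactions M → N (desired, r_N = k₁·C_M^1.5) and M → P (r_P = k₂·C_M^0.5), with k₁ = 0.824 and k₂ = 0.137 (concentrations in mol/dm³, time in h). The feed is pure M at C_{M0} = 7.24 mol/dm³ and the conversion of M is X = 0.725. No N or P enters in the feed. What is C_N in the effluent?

4.84 mol/dm³

Exit C_M = C_{M0}(1−X) = 7.24×0.275 = 1.991 mol/dm³.
In a CSTR the entire volume is at exit conditions, so r_N = 0.824×1.991^1.5 = 2.315 and r_P = 0.137×1.991^0.5 = 0.1933.
Fraction of consumed M going to N: r_N/(r_N+r_P) = 0.9229.
C_N = 0.9229·C_{M0}·X = 0.9229×7.24×0.725 = 4.84 mol/dm³.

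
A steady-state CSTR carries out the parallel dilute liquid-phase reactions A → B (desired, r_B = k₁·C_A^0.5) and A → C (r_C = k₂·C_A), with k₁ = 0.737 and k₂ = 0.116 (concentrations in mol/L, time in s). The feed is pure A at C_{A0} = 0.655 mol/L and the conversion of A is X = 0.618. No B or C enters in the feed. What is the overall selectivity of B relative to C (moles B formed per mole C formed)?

12.7

Exit C_A = C_{A0}(1−X) = 0.655×0.382 = 0.2502 mol/L.
In a CSTR the entire volume is at exit conditions, so r_B = 0.737×0.2502^0.5 = 0.3687 and r_C = 0.116×0.2502 = 0.02902.
Overall selectivity = C_B/C_C = r_Bτ/(r_Cτ) = r_B/r_C = 12.7.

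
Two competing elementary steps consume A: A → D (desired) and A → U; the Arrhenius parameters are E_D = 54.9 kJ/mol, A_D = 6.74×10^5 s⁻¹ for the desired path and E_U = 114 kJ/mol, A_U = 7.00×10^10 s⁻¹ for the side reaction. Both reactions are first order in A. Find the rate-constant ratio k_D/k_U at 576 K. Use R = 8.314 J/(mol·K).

2.20

Since both paths have the same order in A, the concentration cancels and S_{D/U} = k_D/k_U = (A_D/A_U)·exp[(E_U−E_D)/(RT)].
(E_U−E_D)/(RT) = (114−54.9)×10³/(8.314×576) = 59100/4789 = 12.34.
k_D/k_U = (6.74×10^5/7.00×10^10)·exp(12.34) = 9.629×10^-6 × 2.289×10^5 = 2.20.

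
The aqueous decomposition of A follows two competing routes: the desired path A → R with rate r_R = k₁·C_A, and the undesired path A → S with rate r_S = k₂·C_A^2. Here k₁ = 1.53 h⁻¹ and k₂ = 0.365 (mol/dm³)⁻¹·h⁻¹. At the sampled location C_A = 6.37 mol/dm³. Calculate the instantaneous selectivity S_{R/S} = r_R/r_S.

S_{R/S} = r_R/r_S = (k₁·C_A)/(k₂·C_A^2) = (k₁/k₂)·C_A⁻¹.
= (1.53×6.370) / (0.365×6.370^2) = 9.746/14.81 = 0.658.
The undesired path is higher order in A, so low C_A (CSTR or dilute feed) favours R.

0.658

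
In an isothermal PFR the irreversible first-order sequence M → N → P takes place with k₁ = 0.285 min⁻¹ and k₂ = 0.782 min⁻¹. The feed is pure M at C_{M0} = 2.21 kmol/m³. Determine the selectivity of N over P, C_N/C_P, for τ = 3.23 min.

0.435

The intermediate concentration in a first-order A→B→C sequence is C_N = k₁C_{M0}(e^(−k₁τ) − e^(−k₂τ))/(k₂−k₁).
e^(−k₁τ) = e^(−0.285×3.23) = e^(−0.9205) = 0.3983; e^(−k₂τ) = e^(−2.526) = 0.07999.
C_N = 0.285×2.21/(0.782−0.285) × (0.3983−0.07999) = 1.267×0.3183 = 0.4034 kmol/m³.
C_M = C_{M0}e^(−k₁τ) = 0.8802 kmol/m³, so C_P = C_{M0}−C_M−C_N = 0.9264 kmol/m³; C_N/C_P = 0.435.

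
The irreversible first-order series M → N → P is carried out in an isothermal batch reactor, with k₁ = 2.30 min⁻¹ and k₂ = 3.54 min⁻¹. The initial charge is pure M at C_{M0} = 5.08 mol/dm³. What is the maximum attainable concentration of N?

Evaluating C_N at t_opt = ln(k₂/k₁)/(k₂−k₁) gives C_{N,max}/C_{M0} = (k₁/k₂)^[k₂/(k₂−k₁)].
= (2.30/3.54)^(3.54/(3.54−2.30)) = (0.6497)^(2.855) = 0.2920.
C_{N,max} = 0.2920×5.08 = 1.48 mol/dm³.

1.48 mol/dm³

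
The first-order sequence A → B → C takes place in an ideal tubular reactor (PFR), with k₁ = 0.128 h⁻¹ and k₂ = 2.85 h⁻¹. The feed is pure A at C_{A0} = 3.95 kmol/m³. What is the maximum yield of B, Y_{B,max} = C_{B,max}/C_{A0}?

0.0388

At the optimum, C_{B,max}/C_{A0} = (k₁/k₂)^[k₂/(k₂−k₁)].
= (0.128/2.85)^(2.85/(2.85−0.128)) = (0.04491)^(1.047) = 0.03881.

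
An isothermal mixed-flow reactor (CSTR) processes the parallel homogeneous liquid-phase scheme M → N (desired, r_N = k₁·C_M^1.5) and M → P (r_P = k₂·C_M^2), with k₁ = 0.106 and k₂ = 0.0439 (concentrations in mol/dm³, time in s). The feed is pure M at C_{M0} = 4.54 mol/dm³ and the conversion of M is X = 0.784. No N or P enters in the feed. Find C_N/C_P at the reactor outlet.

Exit C_M = C_{M0}(1−X) = 4.54×0.216 = 0.9806 mol/dm³.
In a CSTR the entire volume is at exit conditions, so r_N = 0.106×0.9806^1.5 = 0.1029 and r_P = 0.0439×0.9806^2 = 0.04222.
Overall selectivity = C_N/C_P = r_Nτ/(r_Pτ) = r_N/r_P = 2.44.

2.44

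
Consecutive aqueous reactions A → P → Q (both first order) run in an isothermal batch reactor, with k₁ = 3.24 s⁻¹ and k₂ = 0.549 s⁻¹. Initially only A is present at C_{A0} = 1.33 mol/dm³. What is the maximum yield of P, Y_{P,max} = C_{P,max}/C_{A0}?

Evaluating C_P at t_opt = ln(k₂/k₁)/(k₂−k₁) gives C_{P,max}/C_{A0} = (k₁/k₂)^[k₂/(k₂−k₁)].
= (3.24/0.549)^(0.549/(0.549−3.24)) = (5.902)^(-0.2040) = 0.6962.

0.696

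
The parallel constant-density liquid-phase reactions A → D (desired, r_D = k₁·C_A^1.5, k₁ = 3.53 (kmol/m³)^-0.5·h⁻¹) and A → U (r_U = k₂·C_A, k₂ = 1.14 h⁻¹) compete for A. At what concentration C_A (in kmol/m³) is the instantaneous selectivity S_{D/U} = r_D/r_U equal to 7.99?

S_{D/U} = (k₁/k₂)·C_A^0.5 ⇒ C_A = (S·k₂/k₁)^(2).
= (7.99×1.14/3.53)^(2) = (2.580)^(2) = 6.66 kmol/m³.

6.66 kmol/m³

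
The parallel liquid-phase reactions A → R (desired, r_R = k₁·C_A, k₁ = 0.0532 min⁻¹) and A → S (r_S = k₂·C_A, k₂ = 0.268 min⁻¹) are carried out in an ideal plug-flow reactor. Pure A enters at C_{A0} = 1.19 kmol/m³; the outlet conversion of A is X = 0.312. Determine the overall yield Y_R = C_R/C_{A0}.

C_A = C_{A0}(1−X) = 0.8187 kmol/m³.
Both paths are first order in A, so the instantaneous fraction to R is constant: dC_R/d(−C_A) = k₁/(k₁+k₂) = 0.1656.
C_R = 0.1656·(C_{A0}−C_A) = 0.1656×0.3713 = 0.0615 kmol/m³.
Y_R = C_R/C_{A0} = 0.06149/1.19 = 0.0517.

0.0517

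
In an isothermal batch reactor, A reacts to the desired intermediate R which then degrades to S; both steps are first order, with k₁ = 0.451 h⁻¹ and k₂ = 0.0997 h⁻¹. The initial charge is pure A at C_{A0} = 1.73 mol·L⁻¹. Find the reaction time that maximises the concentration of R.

For first-order series the maximum of C_R occurs at t_opt = ln(k₂/k₁)/(k₂−k₁).
= ln(0.0997/0.451)/(0.0997−0.451) = ln(0.2211)/-0.3513 = -1.509/-0.3513 = 4.30 h.

4.30 h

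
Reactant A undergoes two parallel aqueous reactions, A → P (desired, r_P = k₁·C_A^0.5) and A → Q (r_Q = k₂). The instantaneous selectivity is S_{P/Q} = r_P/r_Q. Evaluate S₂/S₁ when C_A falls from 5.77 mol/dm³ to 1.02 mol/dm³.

0.420

S_{P/Q} = (k₁/k₂)·C_A^0.5, so S₂/S₁ = (C_{A,2}/C_{A,1})^0.5.
= (1.02/5.77)^0.5 = (0.1768)^0.5 = 0.420.
Selectivity toward P falls as C_A falls — high-concentration operation is favoured.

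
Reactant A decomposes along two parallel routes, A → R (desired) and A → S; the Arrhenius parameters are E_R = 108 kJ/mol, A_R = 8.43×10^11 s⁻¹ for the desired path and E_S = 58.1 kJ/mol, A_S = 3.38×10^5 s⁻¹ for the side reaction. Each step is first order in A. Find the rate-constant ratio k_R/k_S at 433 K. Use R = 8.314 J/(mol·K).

Since both paths have the same order in A, the concentration cancels and S_{R/S} = k_R/k_S = (A_R/A_S)·exp[(E_S−E_R)/(RT)].
(E_S−E_R)/(RT) = (58.1−108)×10³/(8.314×433) = -49900/3600 = -13.86.
k_R/k_S = (8.43×10^11/3.38×10^5)·exp(-13.86) = 2.494×10^6 × 9.553×10^-7 = 2.38.

2.38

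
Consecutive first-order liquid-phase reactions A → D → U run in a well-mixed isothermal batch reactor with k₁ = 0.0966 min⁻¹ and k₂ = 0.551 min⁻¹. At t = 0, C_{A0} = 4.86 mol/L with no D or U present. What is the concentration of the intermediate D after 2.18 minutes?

For first-order series with pure A initially, C_D(t) = k₁C_{A0}/(k₂−k₁)·(e^(−k₁t) − e^(−k₂t)).
e^(−k₁t) = e^(−0.0966×2.18) = e^(−0.2106) = 0.8101; e^(−k₂t) = e^(−1.201) = 0.3008.
C_D = 0.0966×4.86/(0.551−0.0966) × (0.8101−0.3008) = 1.033×0.5093 = 0.5262 mol/L.

0.526 mol/L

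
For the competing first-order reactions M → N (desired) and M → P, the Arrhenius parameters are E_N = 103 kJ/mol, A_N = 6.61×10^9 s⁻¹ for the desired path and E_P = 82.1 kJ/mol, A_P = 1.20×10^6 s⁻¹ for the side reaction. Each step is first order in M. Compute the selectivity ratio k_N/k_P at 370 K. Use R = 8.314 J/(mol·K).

6.17

Since both paths have the same order in M, the concentration cancels and S_{N/P} = k_N/k_P = (A_N/A_P)·exp[(E_P−E_N)/(RT)].
(E_P−E_N)/(RT) = (82.1−103)×10³/(8.314×370) = -20900/3076 = -6.794.
k_N/k_P = (6.61×10^9/1.20×10^6)·exp(-6.794) = 5508 × 0.001120 = 6.17.
Since E_N > E_P, raising the temperature improves selectivity toward N.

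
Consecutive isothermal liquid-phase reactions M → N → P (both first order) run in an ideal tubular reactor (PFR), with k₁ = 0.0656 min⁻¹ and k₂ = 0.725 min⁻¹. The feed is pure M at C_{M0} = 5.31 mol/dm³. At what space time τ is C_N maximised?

3.64 min

Setting dC_N/dτ = 0 gives τ_opt = ln(k₂/k₁)/(k₂−k₁).
= ln(0.725/0.0656)/(0.725−0.0656) = ln(11.05)/0.6594 = 2.403/0.6594 = 3.64 min.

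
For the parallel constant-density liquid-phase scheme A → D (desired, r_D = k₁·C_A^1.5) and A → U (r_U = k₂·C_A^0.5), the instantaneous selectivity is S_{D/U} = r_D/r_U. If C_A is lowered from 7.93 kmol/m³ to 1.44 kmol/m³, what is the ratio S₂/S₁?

0.182

S_{D/U} = (k₁/k₂)·C_A, so S₂/S₁ = (C_{A,2}/C_{A,1}).
= 1.44/7.93 = 0.182.
Selectivity toward D falls as C_A falls — high-concentration operation is favoured.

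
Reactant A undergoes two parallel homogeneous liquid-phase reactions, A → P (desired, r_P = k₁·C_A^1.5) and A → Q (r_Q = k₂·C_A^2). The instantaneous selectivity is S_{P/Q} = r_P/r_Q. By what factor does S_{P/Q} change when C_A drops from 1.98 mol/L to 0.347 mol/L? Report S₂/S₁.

2.39

S_{P/Q} = (k₁/k₂)·C_A^-0.5, so S₂/S₁ = (C_{A,2}/C_{A,1})^-0.5.
= (0.347/1.98)^(-0.5) = (0.1753)^(-0.5) = 2.39.
Selectivity toward P rises as C_A falls — low-concentration operation is favoured.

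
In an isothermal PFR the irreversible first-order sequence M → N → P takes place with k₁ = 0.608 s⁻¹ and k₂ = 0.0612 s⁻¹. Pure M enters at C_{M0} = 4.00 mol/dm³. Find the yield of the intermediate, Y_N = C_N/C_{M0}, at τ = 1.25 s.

Solving the coupled first-order balances gives C_N(τ) = [k₁/(k₂−k₁)]·C_{M0}·(e^(−k₁τ) − e^(−k₂τ)).
e^(−k₁τ) = e^(−0.608×1.25) = e^(−0.7600) = 0.4677; e^(−k₂τ) = e^(−0.07650) = 0.9264.
C_N = 0.608×4.00/(0.0612−0.608) × (0.4677−0.9264) = (-4.448)×(-0.4587) = 2.040 mol/dm³.
Y_N = C_N/C_{M0} = 2.040/4.00 = 0.510.

0.510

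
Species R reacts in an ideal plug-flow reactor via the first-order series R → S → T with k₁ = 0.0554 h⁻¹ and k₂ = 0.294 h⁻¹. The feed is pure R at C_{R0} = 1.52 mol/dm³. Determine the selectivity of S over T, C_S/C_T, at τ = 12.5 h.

Solving the coupled first-order balances gives C_S(τ) = [k₁/(k₂−k₁)]·C_{R0}·(e^(−k₁τ) − e^(−k₂τ)).
e^(−k₁τ) = e^(−0.0554×12.5) = e^(−0.6925) = 0.5003; e^(−k₂τ) = e^(−3.675) = 0.02535.
C_S = 0.0554×1.52/(0.294−0.0554) × (0.5003−0.02535) = 0.3529×0.4750 = 0.1676 mol/dm³.
C_R = C_{R0}e^(−k₁τ) = 0.7605 mol/dm³, so C_T = C_{R0}−C_R−C_S = 0.5919 mol/dm³; C_S/C_T = 0.283.

0.283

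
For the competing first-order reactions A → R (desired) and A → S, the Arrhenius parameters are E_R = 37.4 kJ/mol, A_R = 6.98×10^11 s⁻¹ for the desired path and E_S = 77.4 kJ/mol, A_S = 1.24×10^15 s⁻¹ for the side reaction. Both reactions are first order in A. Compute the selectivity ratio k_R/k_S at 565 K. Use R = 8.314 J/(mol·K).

2.81

k_R/k_S = (A_R/A_S)·exp[−(E_R−E_S)/(RT)] = (A_R/A_S)·exp[(E_S−E_R)/(RT)].
(E_S−E_R)/(RT) = (77.4−37.4)×10³/(8.314×565) = 40000/4697 = 8.515.
k_R/k_S = (6.98×10^11/1.24×10^15)·exp(8.515) = 5.629×10^-4 × 4991 = 2.81.
Since E_R < E_S, lowering the temperature improves selectivity toward R.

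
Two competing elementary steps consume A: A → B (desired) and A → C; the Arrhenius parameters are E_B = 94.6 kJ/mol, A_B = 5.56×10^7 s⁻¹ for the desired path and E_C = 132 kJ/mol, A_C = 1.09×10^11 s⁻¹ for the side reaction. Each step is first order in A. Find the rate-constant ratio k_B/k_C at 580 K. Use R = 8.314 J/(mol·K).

With equal orders, S_{B/C} = k_B/k_C = (A_B/A_C)·exp[(E_C−E_B)/(RT)].
(E_C−E_B)/(RT) = (132−94.6)×10³/(8.314×580) = 37400/4822 = 7.756.
k_B/k_C = (5.56×10^7/1.09×10^11)·exp(7.756) = 5.101×10^-4 × 2335 = 1.19.

1.19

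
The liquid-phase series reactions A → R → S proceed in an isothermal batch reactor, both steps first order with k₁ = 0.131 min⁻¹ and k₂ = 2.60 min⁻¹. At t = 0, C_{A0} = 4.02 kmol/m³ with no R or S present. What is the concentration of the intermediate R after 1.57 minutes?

The intermediate concentration in a first-order A→B→C sequence is C_R = k₁C_{A0}(e^(−k₁t) − e^(−k₂t))/(k₂−k₁).
e^(−k₁t) = e^(−0.131×1.57) = e^(−0.2057) = 0.8141; e^(−k₂t) = e^(−4.082) = 0.01687.
C_R = 0.131×4.02/(2.60−0.131) × (0.8141−0.01687) = 0.2133×0.7972 = 0.1700 kmol/m³.

0.170 kmol/m³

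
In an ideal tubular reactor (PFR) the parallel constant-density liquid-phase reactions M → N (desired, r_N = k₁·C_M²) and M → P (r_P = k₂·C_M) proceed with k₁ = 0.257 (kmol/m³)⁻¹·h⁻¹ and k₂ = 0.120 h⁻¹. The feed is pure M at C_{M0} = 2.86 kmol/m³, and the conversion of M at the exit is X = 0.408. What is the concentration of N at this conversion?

0.965 kmol/m³

C_M = C_{M0}(1−X) = 1.693 kmol/m³.
Along a PFR/batch, dC_P/dC_M = −r_P/(r_N+r_P) = −k₂/(k₂+k₁·C_M).
Integrating from C_{M0} to C_M: C_P = (0.120/0.257)·ln[(0.120+0.257·2.86)/(0.120+0.257·1.69)] = 0.4669·ln(0.8550/0.5551) = 0.2017 kmol/m³.
Then C_N = (C_{M0}−C_M) − C_P = 1.167 − 0.2017 = 0.9652 kmol/m³.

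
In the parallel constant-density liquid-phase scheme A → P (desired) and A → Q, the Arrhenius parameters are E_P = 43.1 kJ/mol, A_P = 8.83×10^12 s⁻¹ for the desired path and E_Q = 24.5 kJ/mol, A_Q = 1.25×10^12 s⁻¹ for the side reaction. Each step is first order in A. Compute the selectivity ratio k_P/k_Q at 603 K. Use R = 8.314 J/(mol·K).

0.173

k_P/k_Q = (A_P/A_Q)·exp[−(E_P−E_Q)/(RT)] = (A_P/A_Q)·exp[(E_Q−E_P)/(RT)].
(E_Q−E_P)/(RT) = (24.5−43.1)×10³/(8.314×603) = -18600/5013 = -3.710.
k_P/k_Q = (8.83×10^12/1.25×10^12)·exp(-3.710) = 7.064 × 0.02448 = 0.173.
Since E_P > E_Q, raising the temperature improves selectivity toward P.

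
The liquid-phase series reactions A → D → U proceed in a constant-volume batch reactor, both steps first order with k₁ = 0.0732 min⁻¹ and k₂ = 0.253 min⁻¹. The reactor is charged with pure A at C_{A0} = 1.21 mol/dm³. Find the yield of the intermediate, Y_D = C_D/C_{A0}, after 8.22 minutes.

0.172

The intermediate concentration in a first-order A→B→C sequence is C_D = k₁C_{A0}(e^(−k₁t) − e^(−k₂t))/(k₂−k₁).
e^(−k₁t) = e^(−0.0732×8.22) = e^(−0.6017) = 0.5479; e^(−k₂t) = e^(−2.080) = 0.1250.
C_D = 0.0732×1.21/(0.253−0.0732) × (0.5479−0.1250) = 0.4926×0.4229 = 0.2083 mol/dm³.
Y_D = C_D/C_{A0} = 0.2083/1.21 = 0.172.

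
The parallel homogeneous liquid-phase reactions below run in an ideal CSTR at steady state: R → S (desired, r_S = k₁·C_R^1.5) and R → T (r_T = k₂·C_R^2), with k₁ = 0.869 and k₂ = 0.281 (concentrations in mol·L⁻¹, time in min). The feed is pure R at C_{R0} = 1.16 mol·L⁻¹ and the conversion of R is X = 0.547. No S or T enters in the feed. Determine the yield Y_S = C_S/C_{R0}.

0.443

Exit C_R = C_{R0}(1−X) = 1.16×0.453 = 0.5255 mol·L⁻¹.
A CSTR operates uniformly at the exit composition, giving r_S = 0.3310 and r_T = 0.07759 (each k·C_R^n at C_R = 0.5255).
Fraction of consumed R going to S: r_S/(r_S+r_T) = 0.8101.
C_S = 0.8101·C_{R0}·X = 0.8101×1.16×0.547 = 0.514 mol·L⁻¹; Y_S = C_S/C_{R0} = 0.443.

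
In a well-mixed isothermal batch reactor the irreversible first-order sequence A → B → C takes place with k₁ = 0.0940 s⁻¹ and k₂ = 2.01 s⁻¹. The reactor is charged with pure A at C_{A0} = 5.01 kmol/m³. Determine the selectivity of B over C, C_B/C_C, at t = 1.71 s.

0.371

For first-order series with pure A initially, C_B(t) = k₁C_{A0}/(k₂−k₁)·(e^(−k₁t) − e^(−k₂t)).
e^(−k₁t) = e^(−0.0940×1.71) = e^(−0.1607) = 0.8515; e^(−k₂t) = e^(−3.437) = 0.03216.
C_B = 0.0940×5.01/(2.01−0.0940) × (0.8515−0.03216) = 0.2458×0.8194 = 0.2014 kmol/m³.
C_A = C_{A0}e^(−k₁t) = 4.266 kmol/m³, so C_C = C_{A0}−C_A−C_B = 0.5425 kmol/m³; C_B/C_C = 0.371.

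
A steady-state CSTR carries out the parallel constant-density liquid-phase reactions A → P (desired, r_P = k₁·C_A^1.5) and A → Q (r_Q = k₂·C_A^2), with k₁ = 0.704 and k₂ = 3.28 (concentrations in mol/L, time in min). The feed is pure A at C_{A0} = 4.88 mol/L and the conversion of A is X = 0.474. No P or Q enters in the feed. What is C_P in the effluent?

Exit C_A = C_{A0}(1−X) = 4.88×0.526 = 2.567 mol/L.
In a CSTR the entire volume is at exit conditions, so r_P = 0.704×2.567^1.5 = 2.895 and r_Q = 3.28×2.567^2 = 21.61.
Fraction of consumed A going to P: r_P/(r_P+r_Q) = 0.1181.
C_P = 0.1181·C_{A0}·X = 0.1181×4.88×0.474 = 0.273 mol/L.

0.273 mol/L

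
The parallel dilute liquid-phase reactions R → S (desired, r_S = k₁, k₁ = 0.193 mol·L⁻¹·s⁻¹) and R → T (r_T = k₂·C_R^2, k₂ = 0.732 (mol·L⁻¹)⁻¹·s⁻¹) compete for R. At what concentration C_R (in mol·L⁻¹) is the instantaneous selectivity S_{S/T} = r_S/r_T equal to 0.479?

0.742 mol·L⁻¹

S_{S/T} = (k₁/k₂)·C_R^-2 ⇒ C_R = (S·k₂/k₁)^(-0.5).
= (0.479×0.732/0.193)^(-0.5) = (1.817)^(-0.5) = 0.742 mol·L⁻¹.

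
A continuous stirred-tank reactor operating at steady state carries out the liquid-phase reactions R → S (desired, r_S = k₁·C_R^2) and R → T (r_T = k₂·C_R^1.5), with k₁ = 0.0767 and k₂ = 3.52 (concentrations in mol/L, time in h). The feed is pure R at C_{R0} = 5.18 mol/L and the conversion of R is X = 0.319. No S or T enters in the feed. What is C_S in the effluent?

0.0650 mol/L

Exit C_R = C_{R0}(1−X) = 5.18×0.681 = 3.528 mol/L.
In a CSTR the entire volume is at exit conditions, so r_S = 0.0767×3.528^2 = 0.9544 and r_T = 3.52×3.528^1.5 = 23.32.
Fraction of consumed R going to S: r_S/(r_S+r_T) = 0.03932.
C_S = 0.03932·C_{R0}·X = 0.03932×5.18×0.319 = 0.0650 mol/L.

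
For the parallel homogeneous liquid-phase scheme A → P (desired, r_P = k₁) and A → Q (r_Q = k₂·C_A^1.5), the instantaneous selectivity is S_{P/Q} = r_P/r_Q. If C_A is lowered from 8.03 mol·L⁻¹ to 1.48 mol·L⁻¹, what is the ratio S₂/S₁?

12.6

S_{P/Q} = (k₁/k₂)·C_A^-1.5, so S₂/S₁ = (C_{A,2}/C_{A,1})^-1.5.
= (1.48/8.03)^(-1.5) = (0.1843)^(-1.5) = 12.6.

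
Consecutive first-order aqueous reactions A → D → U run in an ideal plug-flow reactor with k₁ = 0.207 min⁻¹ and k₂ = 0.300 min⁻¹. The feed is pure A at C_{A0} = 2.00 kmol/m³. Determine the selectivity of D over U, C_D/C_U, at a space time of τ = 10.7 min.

0.208

The intermediate concentration in a first-order A→B→C sequence is C_D = k₁C_{A0}(e^(−k₁τ) − e^(−k₂τ))/(k₂−k₁).
e^(−k₁τ) = e^(−0.207×10.7) = e^(−2.215) = 0.1092; e^(−k₂τ) = e^(−3.210) = 0.04036.
C_D = 0.207×2.00/(0.300−0.207) × (0.1092−0.04036) = 4.452×0.06881 = 0.3063 kmol/m³.
C_A = C_{A0}e^(−k₁τ) = 0.2183 kmol/m³, so C_U = C_{A0}−C_A−C_D = 1.475 kmol/m³; C_D/C_U = 0.208.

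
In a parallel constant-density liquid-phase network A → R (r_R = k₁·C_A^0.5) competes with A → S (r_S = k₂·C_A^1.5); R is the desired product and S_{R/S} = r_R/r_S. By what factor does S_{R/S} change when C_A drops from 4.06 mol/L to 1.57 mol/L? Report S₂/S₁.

2.59

S_{R/S} = (k₁/k₂)·C_A⁻¹, so S₂/S₁ = (C_{A,2}/C_{A,1})⁻¹.
= 4.06/1.57 = 2.59.
Selectivity toward R rises as C_A falls — low-concentration operation is favoured.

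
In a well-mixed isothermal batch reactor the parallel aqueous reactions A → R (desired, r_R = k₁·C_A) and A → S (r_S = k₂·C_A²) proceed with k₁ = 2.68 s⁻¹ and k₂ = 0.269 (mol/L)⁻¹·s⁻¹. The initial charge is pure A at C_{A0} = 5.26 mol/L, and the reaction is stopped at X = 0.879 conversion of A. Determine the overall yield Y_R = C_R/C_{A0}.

0.686

C_A = C_{A0}(1−X) = 0.6365 mol/L.
Along a PFR/batch, dC_R/dC_A = −r_R/(r_R+r_S) = −k₁/(k₁+k₂·C_A).
Integrating from C_{A0} to C_A: C_R = (2.68/0.269)·ln[(2.68+0.269·5.26)/(2.68+0.269·0.636)] = 9.963·ln(4.095/2.851) = 3.607 mol/L.
Y_R = C_R/C_{A0} = 3.607/5.26 = 0.686.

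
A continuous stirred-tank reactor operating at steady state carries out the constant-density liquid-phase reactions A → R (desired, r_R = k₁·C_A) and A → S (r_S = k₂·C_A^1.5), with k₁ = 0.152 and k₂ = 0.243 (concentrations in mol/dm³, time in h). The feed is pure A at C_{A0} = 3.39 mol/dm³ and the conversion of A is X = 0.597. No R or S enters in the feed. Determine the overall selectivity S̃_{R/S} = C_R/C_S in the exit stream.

Exit C_A = C_{A0}(1−X) = 3.39×0.403 = 1.366 mol/dm³.
A CSTR operates uniformly at the exit composition, giving r_R = 0.2077 and r_S = 0.3880 (each k·C_A^n at C_A = 1.366).
Overall selectivity = C_R/C_S = r_Rτ/(r_Sτ) = r_R/r_S = 0.535.

0.535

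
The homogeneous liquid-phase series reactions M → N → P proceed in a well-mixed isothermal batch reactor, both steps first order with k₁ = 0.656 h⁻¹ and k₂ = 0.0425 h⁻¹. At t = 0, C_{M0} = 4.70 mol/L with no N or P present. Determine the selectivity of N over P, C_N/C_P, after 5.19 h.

For first-order series with pure M initially, C_N(t) = k₁C_{M0}/(k₂−k₁)·(e^(−k₁t) − e^(−k₂t)).
e^(−k₁t) = e^(−0.656×5.19) = e^(−3.405) = 0.03322; e^(−k₂t) = e^(−0.2206) = 0.8021.
C_N = 0.656×4.70/(0.0425−0.656) × (0.03322−0.8021) = (-5.026)×(-0.7688) = 3.864 mol/L.
C_M = C_{M0}e^(−k₁t) = 0.1561 mol/L, so C_P = C_{M0}−C_M−C_N = 0.6800 mol/L; C_N/C_P = 5.68.

5.68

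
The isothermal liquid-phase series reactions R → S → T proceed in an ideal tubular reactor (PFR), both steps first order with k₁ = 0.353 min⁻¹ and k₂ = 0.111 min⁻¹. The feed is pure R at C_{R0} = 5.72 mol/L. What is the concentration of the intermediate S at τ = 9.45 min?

2.63 mol/L

For first-order series with pure R initially, C_S(τ) = k₁C_{R0}/(k₂−k₁)·(e^(−k₁τ) − e^(−k₂τ)).
e^(−k₁τ) = e^(−0.353×9.45) = e^(−3.336) = 0.03558; e^(−k₂τ) = e^(−1.049) = 0.3503.
C_S = 0.353×5.72/(0.111−0.353) × (0.03558−0.3503) = (-8.344)×(-0.3147) = 2.626 mol/L.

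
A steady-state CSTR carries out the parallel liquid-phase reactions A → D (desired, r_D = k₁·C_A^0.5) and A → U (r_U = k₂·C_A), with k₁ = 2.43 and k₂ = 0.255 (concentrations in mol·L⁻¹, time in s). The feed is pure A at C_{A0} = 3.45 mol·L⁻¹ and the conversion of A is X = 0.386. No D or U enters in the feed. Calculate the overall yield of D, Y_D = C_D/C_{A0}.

Exit C_A = C_{A0}(1−X) = 3.45×0.614 = 2.118 mol·L⁻¹.
A CSTR operates uniformly at the exit composition, giving r_D = 3.537 and r_U = 0.5402 (each k·C_A^n at C_A = 2.118).
Fraction of consumed A going to D: r_D/(r_D+r_U) = 0.8675.
C_D = 0.8675·C_{A0}·X = 0.8675×3.45×0.386 = 1.16 mol·L⁻¹; Y_D = C_D/C_{A0} = 0.335.

0.335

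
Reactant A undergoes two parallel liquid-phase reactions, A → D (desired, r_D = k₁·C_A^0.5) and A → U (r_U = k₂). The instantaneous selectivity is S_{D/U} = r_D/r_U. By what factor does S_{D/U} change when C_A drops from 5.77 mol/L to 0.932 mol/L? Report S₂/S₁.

S_{D/U} = (k₁/k₂)·C_A^0.5, so S₂/S₁ = (C_{A,2}/C_{A,1})^0.5.
= (0.932/5.77)^0.5 = (0.1615)^0.5 = 0.402.

0.402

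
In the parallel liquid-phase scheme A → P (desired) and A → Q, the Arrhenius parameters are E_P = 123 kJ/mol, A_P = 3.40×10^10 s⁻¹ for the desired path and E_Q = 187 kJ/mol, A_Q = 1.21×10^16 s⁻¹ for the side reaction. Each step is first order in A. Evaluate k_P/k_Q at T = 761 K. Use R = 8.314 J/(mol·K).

k_P/k_Q = (A_P/A_Q)·exp[−(E_P−E_Q)/(RT)] = (A_P/A_Q)·exp[(E_Q−E_P)/(RT)].
(E_Q−E_P)/(RT) = (187−123)×10³/(8.314×761) = 64000/6327 = 10.12.
k_P/k_Q = (3.40×10^10/1.21×10^16)·exp(10.12) = 2.810×10^-6 × 24722 = 0.0695.

0.0695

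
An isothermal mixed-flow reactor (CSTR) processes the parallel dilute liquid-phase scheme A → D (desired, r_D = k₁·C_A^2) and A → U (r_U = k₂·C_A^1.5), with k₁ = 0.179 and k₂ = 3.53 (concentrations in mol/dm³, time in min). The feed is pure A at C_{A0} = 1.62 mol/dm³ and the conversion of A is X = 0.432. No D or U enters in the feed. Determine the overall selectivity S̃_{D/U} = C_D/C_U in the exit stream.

Exit C_A = C_{A0}(1−X) = 1.62×0.568 = 0.9202 mol/dm³.
In a CSTR the entire volume is at exit conditions, so r_D = 0.179×0.9202^2 = 0.1516 and r_U = 3.53×0.9202^1.5 = 3.116.
Overall selectivity = C_D/C_U = r_Dτ/(r_Uτ) = r_D/r_U = 0.0486.

0.0486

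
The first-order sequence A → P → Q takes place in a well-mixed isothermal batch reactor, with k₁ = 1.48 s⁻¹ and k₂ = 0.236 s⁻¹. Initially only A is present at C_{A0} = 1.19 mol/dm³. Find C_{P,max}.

0.840 mol/dm³

For a first-order series the maximum intermediate yield is C_{P,max}/C_{A0} = (k₁/k₂)^[k₂/(k₂−k₁)].
= (1.48/0.236)^(0.236/(0.236−1.48)) = (6.271)^(-0.1897) = 0.7059.
C_{P,max} = 0.7059×1.19 = 0.840 mol/dm³.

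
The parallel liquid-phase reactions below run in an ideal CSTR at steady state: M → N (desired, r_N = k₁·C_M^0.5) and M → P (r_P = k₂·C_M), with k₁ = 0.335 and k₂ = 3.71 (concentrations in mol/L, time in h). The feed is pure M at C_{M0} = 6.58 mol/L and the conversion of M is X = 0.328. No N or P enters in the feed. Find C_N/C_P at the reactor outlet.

0.0429

Exit C_M = C_{M0}(1−X) = 6.58×0.672 = 4.422 mol/L.
A CSTR operates uniformly at the exit composition, giving r_N = 0.7044 and r_P = 16.40 (each k·C_M^n at C_M = 4.422).
Overall selectivity = C_N/C_P = r_Nτ/(r_Pτ) = r_N/r_P = 0.0429.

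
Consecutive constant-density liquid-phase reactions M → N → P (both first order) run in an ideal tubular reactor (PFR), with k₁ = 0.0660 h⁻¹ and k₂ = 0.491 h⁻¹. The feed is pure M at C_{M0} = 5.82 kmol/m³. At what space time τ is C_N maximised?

4.72 h

The intermediate peaks when r₁ = r₂, i.e. k₁e^(−k₁τ) = k₂e^(−k₂τ), giving τ_opt = ln(k₂/k₁)/(k₂−k₁).
= ln(0.491/0.0660)/(0.491−0.0660) = ln(7.439)/0.4250 = 2.007/0.4250 = 4.72 h.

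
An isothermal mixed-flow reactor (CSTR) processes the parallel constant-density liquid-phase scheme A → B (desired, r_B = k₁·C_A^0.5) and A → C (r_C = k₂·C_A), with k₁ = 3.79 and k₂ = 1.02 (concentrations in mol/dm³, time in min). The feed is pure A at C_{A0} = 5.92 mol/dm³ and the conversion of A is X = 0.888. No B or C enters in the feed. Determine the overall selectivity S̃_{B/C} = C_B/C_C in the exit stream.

Exit C_A = C_{A0}(1−X) = 5.92×0.112 = 0.6630 mol/dm³.
A CSTR operates uniformly at the exit composition, giving r_B = 3.086 and r_C = 0.6763 (each k·C_A^n at C_A = 0.6630).
Overall selectivity = C_B/C_C = r_Bτ/(r_Cτ) = r_B/r_C = 4.56.

4.56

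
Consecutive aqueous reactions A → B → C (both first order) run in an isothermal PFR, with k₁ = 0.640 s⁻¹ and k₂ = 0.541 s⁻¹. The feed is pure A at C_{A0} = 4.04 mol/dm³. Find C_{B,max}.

For a first-order series the maximum intermediate yield is C_{B,max}/C_{A0} = (k₁/k₂)^[k₂/(k₂−k₁)].
= (0.640/0.541)^(0.541/(0.541−0.640)) = (1.183)^(-5.465) = 0.3992.
C_{B,max} = 0.3992×4.04 = 1.61 mol/dm³.

1.61 mol/dm³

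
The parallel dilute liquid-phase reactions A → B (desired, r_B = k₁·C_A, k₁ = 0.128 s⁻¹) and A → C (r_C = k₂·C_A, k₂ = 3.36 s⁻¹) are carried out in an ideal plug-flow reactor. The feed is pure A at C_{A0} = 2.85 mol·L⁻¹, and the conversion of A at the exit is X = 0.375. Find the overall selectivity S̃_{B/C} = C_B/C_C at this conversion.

C_A = C_{A0}(1−X) = 1.781 mol·L⁻¹.
Both paths are first order in A, so the instantaneous fraction to B is constant: dC_B/d(−C_A) = k₁/(k₁+k₂) = 0.03670.
C_B = 0.03670·(C_{A0}−C_A) = 0.03670×1.069 = 0.0392 mol·L⁻¹.
C_C = (C_{A0}−C_A)−C_B = 1.030 mol·L⁻¹; S̃_{B/C} = 0.03922/1.030 = 0.0381.

0.0381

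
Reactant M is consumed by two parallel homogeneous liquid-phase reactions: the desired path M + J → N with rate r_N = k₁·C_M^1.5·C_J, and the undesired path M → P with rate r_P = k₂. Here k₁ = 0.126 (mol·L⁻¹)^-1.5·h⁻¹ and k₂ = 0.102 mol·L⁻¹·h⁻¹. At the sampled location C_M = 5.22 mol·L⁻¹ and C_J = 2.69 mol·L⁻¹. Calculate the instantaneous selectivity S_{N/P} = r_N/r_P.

39.6

S_{N/P} = r_N/r_P = (k₁·C_M^1.5·C_J)/(k₂) = (k₁/k₂)·C_M^1.5·C_J.
= (0.126×5.220^1.5×2.690) / (0.102) = 4.042/0.1020 = 39.6.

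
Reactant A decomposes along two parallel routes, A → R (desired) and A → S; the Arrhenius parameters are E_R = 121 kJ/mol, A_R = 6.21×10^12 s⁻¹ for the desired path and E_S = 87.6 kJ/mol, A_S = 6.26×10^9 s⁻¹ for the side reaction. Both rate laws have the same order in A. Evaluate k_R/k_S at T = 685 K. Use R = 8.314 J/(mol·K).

2.82

k_R/k_S = (A_R/A_S)·exp[−(E_R−E_S)/(RT)] = (A_R/A_S)·exp[(E_S−E_R)/(RT)].
(E_S−E_R)/(RT) = (87.6−121)×10³/(8.314×685) = -33400/5695 = -5.865.
k_R/k_S = (6.21×10^12/6.26×10^9)·exp(-5.865) = 992.0 × 0.002838 = 2.82.
Since E_R > E_S, raising the temperature improves selectivity toward R.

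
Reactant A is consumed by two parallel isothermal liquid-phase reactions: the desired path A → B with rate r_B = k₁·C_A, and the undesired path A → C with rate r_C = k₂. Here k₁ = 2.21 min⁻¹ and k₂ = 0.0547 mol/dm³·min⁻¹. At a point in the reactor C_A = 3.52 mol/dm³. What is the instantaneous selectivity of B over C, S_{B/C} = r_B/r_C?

142

S_{B/C} = r_B/r_C = (k₁·C_A)/(k₂) = (k₁/k₂)·C_A.
= (2.21×3.520) / (0.0547) = 7.779/0.05470 = 142.
Since the desired path is higher order in A, keeping C_A high (PFR or concentrated feed) favours B.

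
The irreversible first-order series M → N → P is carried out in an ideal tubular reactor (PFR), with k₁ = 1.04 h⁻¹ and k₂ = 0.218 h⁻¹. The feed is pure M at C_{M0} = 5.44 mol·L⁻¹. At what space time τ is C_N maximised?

1.90 h

For first-order series the maximum of C_N occurs at τ_opt = ln(k₂/k₁)/(k₂−k₁).
= ln(0.218/1.04)/(0.218−1.04) = ln(0.2096)/-0.8220 = -1.562/-0.8220 = 1.90 h.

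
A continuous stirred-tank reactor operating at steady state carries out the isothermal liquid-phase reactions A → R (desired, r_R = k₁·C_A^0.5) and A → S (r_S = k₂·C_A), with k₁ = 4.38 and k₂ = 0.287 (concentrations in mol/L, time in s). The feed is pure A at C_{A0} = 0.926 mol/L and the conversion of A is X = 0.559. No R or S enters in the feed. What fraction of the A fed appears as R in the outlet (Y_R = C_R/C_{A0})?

0.537

Exit C_A = C_{A0}(1−X) = 0.926×0.441 = 0.4084 mol/L.
A CSTR operates uniformly at the exit composition, giving r_R = 2.799 and r_S = 0.1172 (each k·C_A^n at C_A = 0.4084).
Fraction of consumed A going to R: r_R/(r_R+r_S) = 0.9598.
C_R = 0.9598·C_{A0}·X = 0.9598×0.926×0.559 = 0.497 mol/L; Y_R = C_R/C_{A0} = 0.537.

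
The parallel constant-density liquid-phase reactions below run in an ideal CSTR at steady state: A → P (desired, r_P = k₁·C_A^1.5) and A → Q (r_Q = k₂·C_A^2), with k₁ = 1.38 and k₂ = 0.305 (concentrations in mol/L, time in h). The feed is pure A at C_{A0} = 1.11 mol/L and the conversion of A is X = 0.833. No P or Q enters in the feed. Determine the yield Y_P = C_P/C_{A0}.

Exit C_A = C_{A0}(1−X) = 1.11×0.167 = 0.1854 mol/L.
A CSTR operates uniformly at the exit composition, giving r_P = 0.1101 and r_Q = 0.01048 (each k·C_A^n at C_A = 0.1854).
Fraction of consumed A going to P: r_P/(r_P+r_Q) = 0.9131.
C_P = 0.9131·C_{A0}·X = 0.9131×1.11×0.833 = 0.844 mol/L; Y_P = C_P/C_{A0} = 0.761.

0.761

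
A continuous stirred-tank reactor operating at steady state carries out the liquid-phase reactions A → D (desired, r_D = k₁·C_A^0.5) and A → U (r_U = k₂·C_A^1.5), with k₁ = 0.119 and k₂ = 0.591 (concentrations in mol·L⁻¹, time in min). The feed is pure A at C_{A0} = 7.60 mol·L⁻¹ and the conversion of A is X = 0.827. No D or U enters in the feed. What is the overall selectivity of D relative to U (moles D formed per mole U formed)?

0.153

Exit C_A = C_{A0}(1−X) = 7.60×0.173 = 1.315 mol·L⁻¹.
Rates in a CSTR are evaluated at the outlet concentration: r_D = 0.119×1.315^0.5 = 0.1365, r_U = 0.591×1.315^1.5 = 0.8910.
Overall selectivity = C_D/C_U = r_Dτ/(r_Uτ) = r_D/r_U = 0.153.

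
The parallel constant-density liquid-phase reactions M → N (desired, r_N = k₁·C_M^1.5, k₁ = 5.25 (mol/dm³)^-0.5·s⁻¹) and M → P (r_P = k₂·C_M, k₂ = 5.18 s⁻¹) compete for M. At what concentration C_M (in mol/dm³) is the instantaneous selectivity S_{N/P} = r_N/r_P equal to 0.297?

0.0859 mol/dm³

S_{N/P} = (k₁/k₂)·C_M^0.5 ⇒ C_M = (S·k₂/k₁)^(2).
= (0.297×5.18/5.25)^(2) = (0.2930)^(2) = 0.0859 mol/dm³.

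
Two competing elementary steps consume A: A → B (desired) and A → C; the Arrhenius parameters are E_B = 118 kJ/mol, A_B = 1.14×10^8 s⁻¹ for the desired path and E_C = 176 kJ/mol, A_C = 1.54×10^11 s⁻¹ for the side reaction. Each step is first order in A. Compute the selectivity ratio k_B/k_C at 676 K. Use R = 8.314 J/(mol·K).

22.4

k_B/k_C = (A_B/A_C)·exp[−(E_B−E_C)/(RT)] = (A_B/A_C)·exp[(E_C−E_B)/(RT)].
(E_C−E_B)/(RT) = (176−118)×10³/(8.314×676) = 58000/5620 = 10.32.
k_B/k_C = (1.14×10^8/1.54×10^11)·exp(10.32) = 7.403×10^-4 × 30327 = 22.4.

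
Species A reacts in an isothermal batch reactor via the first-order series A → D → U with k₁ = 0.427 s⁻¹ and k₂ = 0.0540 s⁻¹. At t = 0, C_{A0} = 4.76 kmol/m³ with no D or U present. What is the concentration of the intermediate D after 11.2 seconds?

For first-order series with pure A initially, C_D(t) = k₁C_{A0}/(k₂−k₁)·(e^(−k₁t) − e^(−k₂t)).
e^(−k₁t) = e^(−0.427×11.2) = e^(−4.782) = 0.008376; e^(−k₂t) = e^(−0.6048) = 0.5462.
C_D = 0.427×4.76/(0.0540−0.427) × (0.008376−0.5462) = (-5.449)×(-0.5378) = 2.931 kmol/m³.

2.93 kmol/m³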